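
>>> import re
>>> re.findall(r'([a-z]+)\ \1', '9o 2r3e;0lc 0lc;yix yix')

`\1` has to match the exact text group 1 already captured.
Scanning left to right: at [16:23] match 'yix yix', group 1 = 'yix'.
Because there's exactly one group, `findall` drops the full match and keeps group 1 from the one hit.

['yix']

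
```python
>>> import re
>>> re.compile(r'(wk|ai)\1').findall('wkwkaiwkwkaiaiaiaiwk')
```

['wk', 'wk', 'ai', 'ai']

`\1` has to match the exact text group 1 already captured.
Walking the string: at [0:4] match 'wkwk', group 1 = 'wk'; at [6:10] match 'wkwk', group 1 = 'wk'; at [10:14] match 'aiai', group 1 = 'ai'; at [14:18] match 'aiai', group 1 = 'ai'.
With a single group, `findall` returns only what that group captured — 4 items.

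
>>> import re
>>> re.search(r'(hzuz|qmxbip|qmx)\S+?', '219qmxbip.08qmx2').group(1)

'qmxbip'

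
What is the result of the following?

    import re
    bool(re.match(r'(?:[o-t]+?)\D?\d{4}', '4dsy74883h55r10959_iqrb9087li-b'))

False

This matches one or more of a character in [o-t] (lazy) (non-capturing group); then optionally a non-digit, then exactly 4 of a digit.
`re.match` won't scan ahead — the pattern has to work from the very first character.
Here position 0 doesn't satisfy it, so the call returns None, and `bool(None)` is False.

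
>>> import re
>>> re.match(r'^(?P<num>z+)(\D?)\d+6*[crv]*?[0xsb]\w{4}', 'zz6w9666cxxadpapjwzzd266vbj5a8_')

None

The pattern matches anchored at the start of the string; then one or more of a literal 'z' (captured as 'num'); then optionally a non-digit (captured); then one or more of a digit, then zero or more of the literal '6'; then zero or more of one of [crv] (lazy), then one of [0xsb], then exactly 4 of a word character.
`re.match` only tries the pattern at the start of the string.
Here the pattern fails at index 0, so the call returns None.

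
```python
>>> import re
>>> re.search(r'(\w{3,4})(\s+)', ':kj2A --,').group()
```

'kj2A '

Pattern: 3 to 4 of a word character (captured); then one or more of whitespace (captured).
The match spans [1:6] → 'kj2A '.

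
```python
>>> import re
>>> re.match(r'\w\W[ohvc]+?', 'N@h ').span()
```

With `match`, the pattern is implicitly anchored at the beginning.
The match spans [0:3] → 'N@h'.

(0, 3)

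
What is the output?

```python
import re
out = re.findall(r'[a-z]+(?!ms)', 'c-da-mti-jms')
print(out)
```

['c', 'da', 'mti', 'jms']

`(?!…)`/`(?<!…)` only lets a position through if the neighbouring text does NOT match; no characters are consumed.
Walking the string: at [0:1] → 'c'; at [2:4] → 'da'; at [5:8] → 'mti'; at [9:12] → 'jms'.
Since nothing is captured, `findall` lists the 4 matched substrings directly.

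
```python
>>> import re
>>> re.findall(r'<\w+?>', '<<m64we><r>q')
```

Matches: at [1:8] → '<m64we>'; at [8:11] → '<r>'.
With no groups in the pattern, `findall` gives back each whole match — 2 here.

['<m64we>', '<r>']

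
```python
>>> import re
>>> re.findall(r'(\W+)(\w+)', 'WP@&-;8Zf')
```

[('@&-;', '8Zf')]

`findall` packs the 2 group values into a tuple for every match.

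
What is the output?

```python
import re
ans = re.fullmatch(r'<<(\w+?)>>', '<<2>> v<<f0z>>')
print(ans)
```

`re.fullmatch` is like wrapping the pattern in `^…$` (in single-line mode).
Here the pattern can't cover the whole string, so the call returns None.

None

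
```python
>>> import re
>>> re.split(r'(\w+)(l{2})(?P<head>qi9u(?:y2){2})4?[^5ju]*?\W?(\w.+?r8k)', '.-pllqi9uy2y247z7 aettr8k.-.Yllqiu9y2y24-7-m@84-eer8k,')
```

Pattern: one or more of a word character (captured); then exactly 2 of a literal 'l' (captured); then the literal 'qi', then the literal '9u', then the literal 'y2' repeated 2 times (captured as 'head'); then optionally the literal '4', then zero or more of any character except [5ju] (lazy), then optionally a non-word character; then a word character, then one or more of any character (lazy), then the literal 'r8k' (captured).
A `+?`/`*?`/`{m,n}?` starts at its minimum and grows only as far as needed for what follows to match.
Matches to split on: at [2:25] → 'pllqi9uy2y247z7 aettr8k'.
The group in the pattern means `split` returns the separators' captures alongside the pieces.

['.-', 'p', 'll', 'qi9uy2y2', '7z7 aettr8k', '.-.Yllqiu9y2y24-7-m@84-eer8k,']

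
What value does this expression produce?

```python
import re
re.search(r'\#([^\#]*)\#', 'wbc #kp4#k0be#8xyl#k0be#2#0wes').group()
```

'#kp4#'

`re.search` scans for the first position where the pattern succeeds.
The match spans [4:9] → '#kp4#'.
Captured: group 1 = 'kp4'.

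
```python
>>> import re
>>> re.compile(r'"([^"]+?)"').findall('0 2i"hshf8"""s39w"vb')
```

['hshf8', 's39w']

Scanning left to right: at [4:11] match '"hshf8"', group 1 = 'hshf8'; at [12:18] match '"s39w"', group 1 = 's39w'.
With a single group, `findall` returns only what that group captured — 2 items.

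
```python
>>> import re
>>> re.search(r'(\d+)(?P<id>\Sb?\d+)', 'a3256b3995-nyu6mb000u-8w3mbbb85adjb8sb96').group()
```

Pattern: one or more of a digit (captured); then a non-whitespace character, then optionally a literal 'b', then one or more of a digit (captured as 'id').
Unlike `match`, `search` isn't anchored — it looks for the pattern anywhere in the string.
The match spans [1:10] → '3256b3995'.
Captured: group 1 = '3256', group 2 = 'b3995'.

'3256b3995'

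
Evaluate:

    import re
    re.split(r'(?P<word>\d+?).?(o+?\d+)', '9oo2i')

Because the pattern has a capturing group, `split` also inserts each captured text between the pieces.

['', '9', 'o2', 'i']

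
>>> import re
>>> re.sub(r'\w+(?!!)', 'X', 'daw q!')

'X q!'

Because the assertion is negative and zero-width, positions next to the forbidden text are skipped.
Each match is replaced by 'X'.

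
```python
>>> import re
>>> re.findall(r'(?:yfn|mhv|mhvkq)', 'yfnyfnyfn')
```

['yfn', 'yfn', 'yfn']

Scanning left to right: at [0:3] → 'yfn'; at [3:6] → 'yfn'; at [6:9] → 'yfn'.
No capturing groups, so `findall` returns the 3 full match strings.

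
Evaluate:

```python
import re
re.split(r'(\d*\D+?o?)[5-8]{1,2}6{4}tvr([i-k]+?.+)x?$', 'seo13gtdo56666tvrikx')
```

Because the pattern has a capturing group, `split` also inserts each captured text between the pieces.

['seo', '13gtdo', 'ikx', '']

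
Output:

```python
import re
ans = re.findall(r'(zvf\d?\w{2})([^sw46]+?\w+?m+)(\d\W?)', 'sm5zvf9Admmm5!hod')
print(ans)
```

The pattern matches the literal 'zvf', then optionally a digit, then exactly 2 of a word character (captured); then one or more of any character except [sw46] (lazy), then one or more of a word character (lazy), then one or more of the literal 'm' (captured); then a digit, then optionally a non-word character (captured).
`findall` packs the 3 group values into a tuple for every match.

[('zvf9Ad', 'mmm', '5!')]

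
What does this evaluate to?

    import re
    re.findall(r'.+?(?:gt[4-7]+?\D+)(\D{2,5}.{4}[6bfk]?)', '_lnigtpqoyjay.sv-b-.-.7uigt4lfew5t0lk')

['ew5t0lk']

The pattern matches one or more of any character (lazy); then the literal 'gt', then one or more of a character in [4-7] (lazy), then one or more of a non-digit (non-capturing group); then 2 to 5 of a non-digit, then exactly 4 of any character, then optionally one of [6bfk] (captured).
Matches: at [0:37] match '_lnigtpqoyjay.sv-b-.-.7uigt4lfew5t0lk', group 1 = 'ew5t0lk'.
One capturing group, so `findall` returns just the captured substring from the one match — 1 in all.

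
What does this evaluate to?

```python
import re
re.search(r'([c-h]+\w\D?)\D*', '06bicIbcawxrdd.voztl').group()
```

This matches one or more of a character in [c-h], then a word character, then optionally a non-digit (captured); then zero or more of a non-digit.
The match spans [4:20] → 'cIbcawxrdd.voztl'.

'cIbcawxrdd.voztl'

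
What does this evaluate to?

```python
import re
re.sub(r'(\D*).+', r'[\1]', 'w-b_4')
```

The pattern matches zero or more of a non-digit (captured); then one or more of any character.
Matches: at [0:5] → 'w-b_4'.
Each match is replaced using the text its own group 1 captured.

'[w-b_]'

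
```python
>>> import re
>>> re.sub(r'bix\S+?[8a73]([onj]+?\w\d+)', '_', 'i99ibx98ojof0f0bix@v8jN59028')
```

'i99ibx98ojof0f0_'

Pattern: the literal 'bix', then one or more of a non-whitespace character (lazy), then one of [8a73]; then one or more of one of [onj] (lazy), then a word character, then one or more of a digit (captured).
Matches: at [15:28] → 'bix@v8jN59028'.
`sub` substitutes '_' at each match site.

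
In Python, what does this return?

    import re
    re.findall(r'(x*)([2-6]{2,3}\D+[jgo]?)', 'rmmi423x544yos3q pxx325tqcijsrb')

[('', '423x'), ('', '544yos'), ('xx', '325tqcijsrb')]

This matches zero or more of a literal 'x' (captured); then 2 to 3 of a character in [2-6], then one or more of a non-digit, then optionally one of [jgo] (captured).
With 2 capturing groups, `findall` returns a 2-tuple per match.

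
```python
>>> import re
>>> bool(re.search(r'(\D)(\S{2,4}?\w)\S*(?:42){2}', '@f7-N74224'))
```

False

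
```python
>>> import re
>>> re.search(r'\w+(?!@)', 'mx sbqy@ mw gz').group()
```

The negative lookahead/lookbehind blocks any match where the forbidden context is present.
Unlike `match`, `search` isn't anchored — it looks for the pattern anywhere in the string.
The match spans [0:2] → 'mx'.

'mx'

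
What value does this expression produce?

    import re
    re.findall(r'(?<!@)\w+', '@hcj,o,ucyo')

A negative assertion filters positions out without eating any characters.
Matches: at [2:4] → 'cj'; at [5:6] → 'o'; at [7:11] → 'ucyo'.
`findall` yields the raw match text (3 of them) because the pattern has no groups.

['cj', 'o', 'ucyo']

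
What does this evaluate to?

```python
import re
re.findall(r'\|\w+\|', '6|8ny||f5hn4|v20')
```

['|8ny|', '|f5hn4|']

Matches: at [1:6] → '|8ny|'; at [6:13] → '|f5hn4|'.
Since nothing is captured, `findall` lists the 2 matched substrings directly.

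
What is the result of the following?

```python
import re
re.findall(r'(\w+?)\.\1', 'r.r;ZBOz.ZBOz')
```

['r', 'ZBOz']

The backreference `\1` re-matches whatever the first group consumed, character for character.
Matches: at [0:3] match 'r.r', group 1 = 'r'; at [4:13] match 'ZBOz.ZBOz', group 1 = 'ZBOz'.
One capturing group, so `findall` returns just the captured substring from each match — 2 in all.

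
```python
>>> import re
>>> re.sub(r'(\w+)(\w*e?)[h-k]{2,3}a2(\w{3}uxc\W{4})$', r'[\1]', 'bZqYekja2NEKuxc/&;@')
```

'[bZqYe]'

The pattern matches one or more of a word character (captured); then zero or more of a word character, then optionally the literal 'e' (captured); then 2 to 3 of a character in [h-k], then the literal 'a2'; then exactly 3 of a word character, then the literal 'uxc', then exactly 4 of a non-word character (captured); then anchored at the end.
`\1` in the replacement pulls in group 1's text for each match.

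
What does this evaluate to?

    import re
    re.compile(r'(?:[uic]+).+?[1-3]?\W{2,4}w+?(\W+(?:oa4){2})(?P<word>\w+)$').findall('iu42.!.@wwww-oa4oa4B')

[('-oa4oa4', 'B')]

The pattern matches one or more of one of [uic] (non-capturing group); then one or more of any character (lazy); then optionally a character in [1-3], then 2 to 4 of a non-word character, then one or more of a literal 'w' (lazy); then one or more of a non-word character, then the literal 'oa4' repeated 2 times (captured); then one or more of a word character (captured as 'word'); then anchored at the end.
Walking the string: at [0:20] match 'iu42.!.@wwww-oa4oa4B', groups = ('-oa4oa4', 'B').
Multiple groups make `findall` return tuples — one 2-tuple for the one match.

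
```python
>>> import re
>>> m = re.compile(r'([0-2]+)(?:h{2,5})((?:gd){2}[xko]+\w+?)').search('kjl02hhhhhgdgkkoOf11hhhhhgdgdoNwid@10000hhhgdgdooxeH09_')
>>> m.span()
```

(18, 31)

This matches one or more of a character in [0-2] (captured); then 2 to 5 of a literal 'h' (non-capturing group); then the literal 'gd' repeated 2 times, then one or more of one of [xko], then one or more of a word character (lazy) (captured).
Because the quantifier is non-greedy, it stops expanding at the earliest point where the rest of the pattern can succeed.
`re.search` tries every starting position until one works.
The match spans [18:31] → '11hhhhhgdgdoN'.
Captured: group 1 = '11', group 2 = 'gdgdoN'.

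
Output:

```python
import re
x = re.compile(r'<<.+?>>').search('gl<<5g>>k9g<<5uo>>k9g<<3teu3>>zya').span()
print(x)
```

`search` walks the string left to right and returns the first match it finds.
The match spans [2:8] → '<<5g>>'.

(2, 8)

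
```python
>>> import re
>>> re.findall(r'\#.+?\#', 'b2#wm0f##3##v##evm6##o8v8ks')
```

With the lazy modifier that quantifier settles for the fewest repetitions that let the rest of the pattern succeed (the atoms after it are unaffected and can still be greedy).
Scanning left to right: at [2:8] → '#wm0f#'; at [8:11] → '#3#'; at [11:14] → '#v#'; at [14:20] → '#evm6#'.
Since nothing is captured, `findall` lists the 4 matched substrings directly.

['#wm0f#', '#3#', '#v#', '#evm6#']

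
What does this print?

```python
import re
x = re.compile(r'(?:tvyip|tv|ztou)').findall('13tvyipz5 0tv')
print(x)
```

`|` is ordered: at each position the engine commits to the first alternative that works.
No capturing groups, so `findall` returns the 2 full match strings.

['tvyip', 'tv']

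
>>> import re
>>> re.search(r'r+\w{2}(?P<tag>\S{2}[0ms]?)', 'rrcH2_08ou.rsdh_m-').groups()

The pattern matches one or more of a literal 'r', then exactly 2 of a word character; then exactly 2 of a non-whitespace character, then optionally one of [0ms] (captured as 'tag').
`re.search` tries every starting position until one works.
The match spans [0:7] → 'rrcH2_0'.
Captured: group 1 = '2_0'.

('2_0',)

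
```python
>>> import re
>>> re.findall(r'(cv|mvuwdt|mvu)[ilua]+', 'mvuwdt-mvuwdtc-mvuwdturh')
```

['mvuwdt']

One capturing group, so `findall` returns just the captured substring from the one match — 1 in all.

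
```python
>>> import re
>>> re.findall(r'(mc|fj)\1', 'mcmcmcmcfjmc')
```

`\1` has to match the exact text group 1 already captured.
Matches: at [0:4] match 'mcmc', group 1 = 'mc'; at [4:8] match 'mcmc', group 1 = 'mc'.
`findall` collects group 1 from each match (2 total).

['mc', 'mc']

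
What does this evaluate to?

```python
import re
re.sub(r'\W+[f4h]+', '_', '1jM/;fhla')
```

This matches one or more of a non-word character; then one or more of one of [f4h].
Every occurrence is swapped for '_'.

'1jM_la'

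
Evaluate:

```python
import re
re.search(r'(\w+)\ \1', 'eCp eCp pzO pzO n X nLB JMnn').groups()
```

('eCp',)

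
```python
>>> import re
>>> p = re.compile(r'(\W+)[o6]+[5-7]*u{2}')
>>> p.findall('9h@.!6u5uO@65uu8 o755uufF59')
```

['@', ' ']

This matches one or more of a non-word character (captured); then one or more of one of [o6], then zero or more of a character in [5-7], then exactly 2 of a literal 'u'.
Matches: at [10:15] match '@65uu', group 1 = '@'; at [16:23] match ' o755uu', group 1 = ' '.
With a single group, `findall` returns only what that group captured — 2 items.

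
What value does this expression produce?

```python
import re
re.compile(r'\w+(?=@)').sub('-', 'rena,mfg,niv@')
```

'rena,mfg,-@'

Because the assertion is zero-width, the text it checks is not consumed and won't appear in the result.
Each match is replaced by '-'.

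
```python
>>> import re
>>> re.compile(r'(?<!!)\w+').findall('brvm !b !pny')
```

The negative lookaround is zero-width — it rules out positions where the adjacent text would match, without consuming anything.
Matches: at [0:4] → 'brvm'; at [10:12] → 'ny'.
No capturing groups, so `findall` returns the 2 full match strings.

['brvm', 'ny']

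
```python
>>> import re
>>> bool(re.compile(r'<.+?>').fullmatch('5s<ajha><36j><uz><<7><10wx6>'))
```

False

`fullmatch` succeeds only if the pattern covers the string from start to end.
Here there's no way to consume every character, so the call returns None, and `bool(None)` is False.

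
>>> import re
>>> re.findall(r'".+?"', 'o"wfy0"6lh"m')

['"wfy0"']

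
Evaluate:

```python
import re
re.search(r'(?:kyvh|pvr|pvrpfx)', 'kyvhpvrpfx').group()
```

'kyvh'

The match spans [0:4] → 'kyvh'.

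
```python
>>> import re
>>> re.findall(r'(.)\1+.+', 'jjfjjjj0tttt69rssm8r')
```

`\1` is not a pattern — it's the concrete string captured by group 1, re-applied verbatim.
Walking the string: at [0:20] match 'jjfjjjj0tttt69rssm8r', group 1 = 'j'.
With a single group, `findall` returns only what that group captured — 1 item.

['j']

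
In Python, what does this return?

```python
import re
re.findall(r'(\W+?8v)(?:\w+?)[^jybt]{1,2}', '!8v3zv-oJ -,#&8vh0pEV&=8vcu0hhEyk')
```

['!8v', ' -,#&8v', '&=8v']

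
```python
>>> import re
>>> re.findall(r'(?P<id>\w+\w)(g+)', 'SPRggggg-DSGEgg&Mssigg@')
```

This matches one or more of a word character, then a word character (captured as 'id'); then one or more of a literal 'g' (captured).
With 2 capturing groups, `findall` returns a 2-tuple per match.

[('SPRgggg', 'g'), ('DSGEg', 'g'), ('Mssig', 'g')]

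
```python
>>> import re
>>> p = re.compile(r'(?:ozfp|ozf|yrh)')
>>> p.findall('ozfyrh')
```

['ozf', 'yrh']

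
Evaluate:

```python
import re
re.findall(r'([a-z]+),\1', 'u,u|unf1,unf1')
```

['u']

The backreference `\1` re-matches whatever the first group consumed, character for character.
Scanning left to right: at [0:3] match 'u,u', group 1 = 'u'.
`findall` collects group 1 from the one match (1 total).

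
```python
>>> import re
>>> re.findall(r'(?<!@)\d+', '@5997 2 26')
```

The negative lookahead/lookbehind blocks any match where the forbidden context is present.
Matches: at [2:5] → '997'; at [6:7] → '2'; at [8:10] → '26'.
Since nothing is captured, `findall` lists the 3 matched substrings directly.

['997', '2', '26']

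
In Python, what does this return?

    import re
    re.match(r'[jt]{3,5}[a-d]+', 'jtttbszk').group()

'jtttb'

Pattern: 3 to 5 of one of [jt]; then one or more of a character in [a-d].
`re.match` won't scan ahead — the pattern has to work from the very first character.
The match spans [0:5] → 'jtttb'.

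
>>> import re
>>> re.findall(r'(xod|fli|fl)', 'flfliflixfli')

The regex engine tests alternatives in the order written; an earlier branch that matches wins even if a later one would match more.
Scanning left to right: at [0:2] match 'fl', group 1 = 'fl'; at [2:5] match 'fli', group 1 = 'fli'; at [5:8] match 'fli', group 1 = 'fli'; at [9:12] match 'fli', group 1 = 'fli'.
`findall` collects group 1 from each match (4 total).

['fl', 'fli', 'fli', 'fli']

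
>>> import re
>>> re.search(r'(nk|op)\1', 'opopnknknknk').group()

'opop'

A backreference is literal: `\1` must see the identical characters the first group matched.
The match spans [0:4] → 'opop'.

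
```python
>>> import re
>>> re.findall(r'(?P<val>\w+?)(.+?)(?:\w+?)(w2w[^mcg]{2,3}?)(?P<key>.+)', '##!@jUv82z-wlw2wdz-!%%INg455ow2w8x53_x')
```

Because the quantifier is non-greedy, it stops expanding at the earliest point where the rest of the pattern can succeed.
Multiple groups make `findall` return tuples — one 4-tuple for the one match.

[('j', 'Uv82z-', 'w2wdz', '-!%%INg455ow2w8x53_x')]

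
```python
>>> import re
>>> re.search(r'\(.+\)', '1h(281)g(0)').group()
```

'(281)g(0)'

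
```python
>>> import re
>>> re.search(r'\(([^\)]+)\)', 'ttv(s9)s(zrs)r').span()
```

`re.search` scans for the first position where the pattern succeeds.
The match spans [3:7] → '(s9)'.
Captured: group 1 = 's9'.

(3, 7)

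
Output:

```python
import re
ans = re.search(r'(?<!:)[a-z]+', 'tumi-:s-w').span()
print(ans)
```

(0, 4)

The negative lookahead/lookbehind blocks any match where the forbidden context is present.
The match spans [0:4] → 'tumi'.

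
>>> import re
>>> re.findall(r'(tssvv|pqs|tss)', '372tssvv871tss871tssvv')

['tssvv', 'tss', 'tssvv']

`|` is ordered: at each position the engine commits to the first alternative that works.
Walking the string: at [3:8] match 'tssvv', group 1 = 'tssvv'; at [11:14] match 'tss', group 1 = 'tss'; at [17:22] match 'tssvv', group 1 = 'tssvv'.
One capturing group, so `findall` returns just the captured substring from each match — 3 in all.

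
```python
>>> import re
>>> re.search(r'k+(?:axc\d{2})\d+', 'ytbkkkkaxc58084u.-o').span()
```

The pattern matches one or more of a literal 'k'; then the literal 'axc', then exactly 2 of a digit (non-capturing group); then one or more of a digit.
Unlike `match`, `search` isn't anchored — it looks for the pattern anywhere in the string.
The match spans [3:15] → 'kkkkaxc58084'.

(3, 15)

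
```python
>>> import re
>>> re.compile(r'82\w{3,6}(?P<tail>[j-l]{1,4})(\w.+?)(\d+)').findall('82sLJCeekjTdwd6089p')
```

[('kj', 'Tdwd', '6089')]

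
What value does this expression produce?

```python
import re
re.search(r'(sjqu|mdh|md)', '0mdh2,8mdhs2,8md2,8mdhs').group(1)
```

The match spans [1:4] → 'mdh'.
Captured: group 1 = 'mdh'.

'mdh'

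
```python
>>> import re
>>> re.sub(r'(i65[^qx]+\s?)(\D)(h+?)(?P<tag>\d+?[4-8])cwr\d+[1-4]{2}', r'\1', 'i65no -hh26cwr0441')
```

This matches the literal 'i65', then one or more of any character except [qx], then optionally whitespace (captured); then a non-digit (captured); then one or more of a literal 'h' (lazy) (captured); then one or more of a digit (lazy), then a character in [4-8] (captured as 'tag'); then the literal 'cwr', then one or more of a digit, then exactly 2 of a character in [1-4].
Each match is replaced using the text its own group 1 captured.

'i65no -'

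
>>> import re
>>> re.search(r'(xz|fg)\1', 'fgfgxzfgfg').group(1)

'fg'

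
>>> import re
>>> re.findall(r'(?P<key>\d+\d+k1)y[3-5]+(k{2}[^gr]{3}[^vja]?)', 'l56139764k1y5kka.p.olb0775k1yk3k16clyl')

[('56139764k1', 'kka.p.')]

Multiple groups make `findall` return tuples — one 2-tuple for the one match.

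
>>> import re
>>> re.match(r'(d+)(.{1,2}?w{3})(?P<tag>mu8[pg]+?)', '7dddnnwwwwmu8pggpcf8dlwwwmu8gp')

None

`match` is anchored at position 0; if the pattern doesn't fit there, it returns None.
Here position 0 doesn't satisfy it, so the call returns None.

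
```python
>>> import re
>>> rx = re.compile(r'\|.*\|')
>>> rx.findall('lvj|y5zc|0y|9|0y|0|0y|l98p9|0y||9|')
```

['|y5zc|0y|9|0y|0|0y|l98p9|0y||9|']

Walking the string: at [3:34] → '|y5zc|0y|9|0y|0|0y|l98p9|0y||9|'.
`findall` yields the raw match text (1 of them) because the pattern has no groups.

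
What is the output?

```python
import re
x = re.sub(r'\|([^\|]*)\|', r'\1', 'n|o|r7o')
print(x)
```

The replacement refers to a captured group, so each match is rewritten using its own captured text.

nor7o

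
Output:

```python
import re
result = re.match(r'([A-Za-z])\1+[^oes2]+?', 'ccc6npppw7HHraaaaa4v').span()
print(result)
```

The backreference `\1` re-matches whatever the first group consumed, character for character.
`re.match` won't scan ahead — the pattern has to work from the very first character.
The match spans [0:4] → 'ccc6'.
Captured: group 1 = 'c'.

(0, 4)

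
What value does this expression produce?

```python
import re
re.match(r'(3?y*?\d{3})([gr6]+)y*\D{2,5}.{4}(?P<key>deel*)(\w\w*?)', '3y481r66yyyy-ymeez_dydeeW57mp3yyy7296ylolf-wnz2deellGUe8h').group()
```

The pattern matches optionally a literal '3', then zero or more of a literal 'y' (lazy), then exactly 3 of a digit (captured); then one or more of one of [gr6] (captured); then zero or more of a literal 'y', then 2 to 5 of a non-digit, then exactly 4 of any character; then the literal 'dee', then zero or more of a literal 'l' (captured as 'key'); then a word character, then zero or more of a word character (lazy) (captured).
A `+?`/`*?`/`{m,n}?` starts at its minimum and grows only as far as needed for what follows to match.
With `match`, the pattern is implicitly anchored at the beginning.
The match spans [0:25] → '3y481r66yyyy-ymeez_dydeeW'.
Captured: group 1 = '3y481', group 2 = 'r66', group 3 = 'dee', group 4 = 'W'.

'3y481r66yyyy-ymeez_dydeeW'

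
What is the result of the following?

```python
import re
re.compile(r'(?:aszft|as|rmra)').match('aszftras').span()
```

Alternation isn't longest-match — the leftmost alternative that fits at this position is chosen.
`match` is anchored at position 0; if the pattern doesn't fit there, it returns None.
The match spans [0:5] → 'aszft'.

(0, 5)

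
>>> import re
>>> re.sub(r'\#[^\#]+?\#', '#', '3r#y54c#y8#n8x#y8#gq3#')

Matches: at [2:8] → '#y54c#'; at [10:15] → '#n8x#'; at [17:22] → '#gq3#'.
`sub` substitutes '#' at each match site.

'3r#y8#y8#'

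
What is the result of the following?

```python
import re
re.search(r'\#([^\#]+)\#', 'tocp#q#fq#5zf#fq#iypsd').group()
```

`re.search` scans for the first position where the pattern succeeds.
The match spans [4:7] → '#q#'.
Captured: group 1 = 'q'.

'#q#'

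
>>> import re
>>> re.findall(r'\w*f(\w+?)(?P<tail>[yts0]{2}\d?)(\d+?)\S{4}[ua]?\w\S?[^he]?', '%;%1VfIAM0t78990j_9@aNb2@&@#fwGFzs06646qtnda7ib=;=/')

The pattern matches zero or more of a word character, then a literal 'f'; then one or more of a word character (lazy) (captured); then exactly 2 of one of [yts0], then optionally a digit (captured as 'tail'); then one or more of a digit (lazy) (captured); then exactly 4 of a non-whitespace character, then optionally one of [ua], then a word character; then optionally a non-whitespace character, then optionally any character except [he].
3 groups means each result is a tuple of 3 captured strings — 2 here.

[('IAM', '0t7', '8'), ('wGFz', 's06', '6')]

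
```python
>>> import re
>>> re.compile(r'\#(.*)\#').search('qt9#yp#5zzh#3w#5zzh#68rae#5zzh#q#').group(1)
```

The match spans [3:33] → '#yp#5zzh#3w#5zzh#68rae#5zzh#q#'.
Captured: group 1 = 'yp#5zzh#3w#5zzh#68rae#5zzh#q'.

'yp#5zzh#3w#5zzh#68rae#5zzh#q'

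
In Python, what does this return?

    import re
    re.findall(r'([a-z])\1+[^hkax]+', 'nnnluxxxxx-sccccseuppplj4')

`\1` has to match the exact text group 1 already captured.
Scanning left to right: at [0:5] match 'nnnlu', group 1 = 'n'; at [5:25] match 'xxxxx-sccccseuppplj4', group 1 = 'x'.
Because there's exactly one group, `findall` drops the full match and keeps group 1 from each hit.

['n', 'x']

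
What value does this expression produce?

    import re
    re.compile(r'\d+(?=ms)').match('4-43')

With `match`, the pattern is implicitly anchored at the beginning.
Here the pattern fails at index 0, so the call returns None.

None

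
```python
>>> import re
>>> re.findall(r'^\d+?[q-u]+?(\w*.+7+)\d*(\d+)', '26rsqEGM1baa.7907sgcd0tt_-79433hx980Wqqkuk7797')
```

[('sqEGM1baa.7907sgcd0tt_-79433hx980Wqqkuk77', '7')]

This matches anchored at the start of the string; then one or more of a digit (lazy), then one or more of a character in [q-u] (lazy); then zero or more of a word character, then one or more of any character, then one or more of a literal '7' (captured); then zero or more of a digit; then one or more of a digit (captured).
Scanning left to right: at [0:46] match '26rsqEGM1baa.7907sgcd0tt_-79433hx980Wqqkuk7797', groups = ('sqEGM1baa.7907sgcd0tt_-79433hx980Wqqkuk77', '7').
2 groups means the one result is a tuple of 2 captured strings — 1 here.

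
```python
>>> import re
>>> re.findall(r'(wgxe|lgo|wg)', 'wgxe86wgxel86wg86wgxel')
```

Alternation tries branches left to right and keeps the first one that lets the overall match succeed at that position.
`findall` collects group 1 from each match (4 total).

['wgxe', 'wgxe', 'wg', 'wgxe']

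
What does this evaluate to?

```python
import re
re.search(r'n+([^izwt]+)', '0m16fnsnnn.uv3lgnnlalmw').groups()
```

('snnn.uv3lgnnlalm',)

This matches one or more of a literal 'n'; then one or more of any character except [izwt] (captured).
`re.search` tries every starting position until one works.
The match spans [5:22] → 'nsnnn.uv3lgnnlalm'.
Captured: group 1 = 'snnn.uv3lgnnlalm'.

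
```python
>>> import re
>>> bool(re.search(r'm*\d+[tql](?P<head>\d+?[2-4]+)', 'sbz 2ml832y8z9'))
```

Here no position works, so the call returns None, and `bool(None)` is False.

False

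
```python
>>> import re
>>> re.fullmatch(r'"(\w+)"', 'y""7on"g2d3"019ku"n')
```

`fullmatch` succeeds only if the pattern covers the string from start to end.
Here the string isn't matched end-to-end, so the call returns None.

None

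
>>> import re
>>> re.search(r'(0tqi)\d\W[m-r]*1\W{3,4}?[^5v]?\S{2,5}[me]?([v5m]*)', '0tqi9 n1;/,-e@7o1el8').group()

The match spans [0:18] → '0tqi9 n1;/,-e@7o1e'.

'0tqi9 n1;/,-e@7o1e'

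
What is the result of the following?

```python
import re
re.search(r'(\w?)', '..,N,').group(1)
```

This matches optionally a word character (captured).
`re.search` tries every starting position until one works.
The match spans [0:0] → ''.
Captured: group 1 = ''.

''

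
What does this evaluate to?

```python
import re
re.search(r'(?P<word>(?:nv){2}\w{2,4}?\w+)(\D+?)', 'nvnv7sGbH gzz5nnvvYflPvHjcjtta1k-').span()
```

The match spans [0:10] → 'nvnv7sGbH '.

(0, 10)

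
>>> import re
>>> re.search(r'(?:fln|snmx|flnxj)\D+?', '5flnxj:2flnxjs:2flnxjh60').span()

(1, 5)

Branches in `(...|...)` are attempted left-to-right; the first branch that allows the whole pattern to succeed is taken.
The match spans [1:5] → 'flnx'.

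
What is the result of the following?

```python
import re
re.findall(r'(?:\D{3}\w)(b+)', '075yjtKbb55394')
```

The pattern matches exactly 3 of a non-digit, then a word character (non-capturing group); then one or more of a literal 'b' (captured).
`findall` collects group 1 from the one match (1 total).

['bb']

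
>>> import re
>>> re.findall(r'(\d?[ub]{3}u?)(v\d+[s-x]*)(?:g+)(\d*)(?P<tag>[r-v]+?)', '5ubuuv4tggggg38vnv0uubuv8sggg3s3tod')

`findall` packs the 4 group values into a tuple for every match.

[('5ubuu', 'v4t', '38', 'v'), ('0uubu', 'v8s', '3', 's')]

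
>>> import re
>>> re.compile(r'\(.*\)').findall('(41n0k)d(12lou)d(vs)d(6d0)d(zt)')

Scanning left to right: at [0:31] → '(41n0k)d(12lou)d(vs)d(6d0)d(zt)'.
With no groups in the pattern, `findall` gives back each whole match — 1 here.

['(41n0k)d(12lou)d(vs)d(6d0)d(zt)']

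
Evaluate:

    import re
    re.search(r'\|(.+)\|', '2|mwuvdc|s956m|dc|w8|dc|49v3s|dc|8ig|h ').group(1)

The match spans [1:37] → '|mwuvdc|s956m|dc|w8|dc|49v3s|dc|8ig|'.
Captured: group 1 = 'mwuvdc|s956m|dc|w8|dc|49v3s|dc|8ig'.

'mwuvdc|s956m|dc|w8|dc|49v3s|dc|8ig'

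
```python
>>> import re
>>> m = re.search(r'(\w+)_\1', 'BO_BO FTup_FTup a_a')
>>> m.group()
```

The backreference `\1` re-matches whatever the first group consumed, character for character.
The match spans [0:5] → 'BO_BO'.

'BO_BO'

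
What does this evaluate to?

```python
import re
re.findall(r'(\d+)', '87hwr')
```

['87']

Pattern: one or more of a digit (captured).
`findall` collects group 1 from the one match (1 total).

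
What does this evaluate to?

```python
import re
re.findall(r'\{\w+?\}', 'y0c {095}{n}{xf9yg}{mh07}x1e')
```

['{095}', '{n}', '{xf9yg}', '{mh07}']

Since nothing is captured, `findall` lists the 4 matched substrings directly.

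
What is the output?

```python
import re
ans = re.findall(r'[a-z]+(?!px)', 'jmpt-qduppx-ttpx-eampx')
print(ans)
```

['jmpt', 'qduppx', 'ttpx', 'eampx']

A negative assertion filters positions out without eating any characters.
With no groups in the pattern, `findall` gives back each whole match — 4 here.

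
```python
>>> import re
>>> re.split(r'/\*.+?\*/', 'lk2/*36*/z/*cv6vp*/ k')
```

['lk2', 'z', ' k']

Splitting on the pattern gives 3 pieces.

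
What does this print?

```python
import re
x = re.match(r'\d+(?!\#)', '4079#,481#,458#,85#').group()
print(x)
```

407

The negative lookahead/lookbehind blocks any match where the forbidden context is present.
`re.match` only tries the pattern at the start of the string.
The match spans [0:3] → '407'.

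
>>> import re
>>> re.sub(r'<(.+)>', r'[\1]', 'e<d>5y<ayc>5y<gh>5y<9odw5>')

The replacement refers to a captured group, so each match is rewritten using its own captured text.

'e[d>5y<ayc>5y<gh>5y<9odw5]'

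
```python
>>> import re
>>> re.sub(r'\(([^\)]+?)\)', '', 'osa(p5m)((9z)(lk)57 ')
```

'osa57 '

Matches: at [3:8] → '(p5m)'; at [8:13] → '((9z)'; at [13:17] → '(lk)'.
`sub` substitutes '' at each match site.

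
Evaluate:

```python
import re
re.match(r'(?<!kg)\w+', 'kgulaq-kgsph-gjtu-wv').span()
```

(0, 6)

`(?!…)`/`(?<!…)` only lets a position through if the neighbouring text does NOT match; no characters are consumed.
With `match`, the pattern is implicitly anchored at the beginning.
The match spans [0:6] → 'kgulaq'.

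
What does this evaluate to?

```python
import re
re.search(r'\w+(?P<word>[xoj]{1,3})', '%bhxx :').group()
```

'bhxx'

The pattern matches one or more of a word character; then 1 to 3 of one of [xoj] (captured as 'word').
`search` walks the string left to right and returns the first match it finds.
The match spans [1:5] → 'bhxx'.
Captured: group 1 = 'x'.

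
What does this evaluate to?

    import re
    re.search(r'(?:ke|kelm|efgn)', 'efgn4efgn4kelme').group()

'efgn'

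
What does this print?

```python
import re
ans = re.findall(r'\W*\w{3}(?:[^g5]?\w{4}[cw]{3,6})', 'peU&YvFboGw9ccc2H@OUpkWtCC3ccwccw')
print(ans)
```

The pattern matches zero or more of a non-word character, then exactly 3 of a word character; then optionally any character except [g5], then exactly 4 of a word character, then 3 to 6 of one of [cw] (non-capturing group).
Matches: at [3:15] → '&YvFboGw9ccc'; at [19:33] → 'UpkWtCC3ccwccw'.
Since nothing is captured, `findall` lists the 2 matched substrings directly.

['&YvFboGw9ccc', 'UpkWtCC3ccwccw']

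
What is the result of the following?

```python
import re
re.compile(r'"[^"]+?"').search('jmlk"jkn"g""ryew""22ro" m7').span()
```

Unlike `match`, `search` isn't anchored — it looks for the pattern anywhere in the string.
The match spans [4:9] → '"jkn"'.

(4, 9)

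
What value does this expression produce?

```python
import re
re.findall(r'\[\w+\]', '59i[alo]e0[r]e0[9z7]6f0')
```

With no groups in the pattern, `findall` gives back each whole match — 3 here.

['[alo]', '[r]', '[9z7]']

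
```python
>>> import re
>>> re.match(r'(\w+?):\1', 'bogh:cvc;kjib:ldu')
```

None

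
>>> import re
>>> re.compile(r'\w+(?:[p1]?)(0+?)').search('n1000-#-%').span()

This matches one or more of a word character; then optionally one of [p1] (non-capturing group); then one or more of a literal '0' (lazy) (captured).
`re.search` scans for the first position where the pattern succeeds.
The match spans [0:5] → 'n1000'.
Captured: group 1 = '0'.

(0, 5)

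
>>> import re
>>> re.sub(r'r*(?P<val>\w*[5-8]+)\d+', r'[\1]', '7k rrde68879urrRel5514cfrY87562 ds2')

'7k [de68879urrRel5514cfrY8756] ds2'

The pattern matches zero or more of a literal 'r'; then zero or more of a word character, then one or more of a character in [5-8] (captured as 'val'); then one or more of a digit.
Matches: at [3:31] → 'rrde68879urrRel5514cfrY87562'.
Each match is replaced using the text its own group 1 captured.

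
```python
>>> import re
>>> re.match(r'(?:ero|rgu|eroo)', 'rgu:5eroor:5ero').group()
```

`re.match` won't scan ahead — the pattern has to work from the very first character.
The match spans [0:3] → 'rgu'.

'rgu'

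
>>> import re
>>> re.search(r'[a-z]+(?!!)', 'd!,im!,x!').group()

'i'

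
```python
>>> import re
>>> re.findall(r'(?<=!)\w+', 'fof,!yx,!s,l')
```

Because the assertion is zero-width, the text it checks is not consumed and won't appear in the result.
Walking the string: at [5:7] → 'yx'; at [9:10] → 's'.
No capturing groups, so `findall` returns the 2 full match strings.

['yx', 's']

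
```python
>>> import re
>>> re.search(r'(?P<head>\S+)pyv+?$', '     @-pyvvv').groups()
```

('@-',)

The pattern matches one or more of a non-whitespace character (captured as 'head'); then the literal 'py', then one or more of a literal 'v' (lazy); then anchored at the end.
`search` walks the string left to right and returns the first match it finds.
The match spans [5:12] → '@-pyvvv'.
Captured: group 1 = '@-'.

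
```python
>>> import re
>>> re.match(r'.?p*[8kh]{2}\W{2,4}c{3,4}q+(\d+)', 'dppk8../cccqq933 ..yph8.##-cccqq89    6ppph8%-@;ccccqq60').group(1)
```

'933'

The match spans [0:16] → 'dppk8../cccqq933'.
Captured: group 1 = '933'.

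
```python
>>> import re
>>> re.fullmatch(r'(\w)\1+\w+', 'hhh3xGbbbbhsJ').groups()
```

The match spans [0:13] → 'hhh3xGbbbbhsJ'.
Captured: group 1 = 'h'.

('h',)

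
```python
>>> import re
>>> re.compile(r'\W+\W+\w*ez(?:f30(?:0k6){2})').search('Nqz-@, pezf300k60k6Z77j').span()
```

The match spans [3:19] → '-@, pezf300k60k6'.

(3, 19)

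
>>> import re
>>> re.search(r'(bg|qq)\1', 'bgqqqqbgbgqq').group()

'qqqq'

After group 1 captures some text, `\1` only succeeds where that same text appears again.
`search` walks the string left to right and returns the first match it finds.
The match spans [2:6] → 'qqqq'.
Captured: group 1 = 'qq'.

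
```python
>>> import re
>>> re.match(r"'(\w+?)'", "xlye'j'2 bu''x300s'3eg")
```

`re.match` only tries the pattern at the start of the string.
Here position 0 doesn't satisfy it, so the call returns None.

None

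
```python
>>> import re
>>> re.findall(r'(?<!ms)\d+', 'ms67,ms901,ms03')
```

Because the assertion is negative and zero-width, positions next to the forbidden text are skipped.
Scanning left to right: at [3:4] → '7'; at [8:10] → '01'; at [14:15] → '3'.
No capturing groups, so `findall` returns the 3 full match strings.

['7', '01', '3']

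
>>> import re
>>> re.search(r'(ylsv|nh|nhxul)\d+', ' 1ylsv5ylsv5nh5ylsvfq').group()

'ylsv5'

`search` walks the string left to right and returns the first match it finds.
The match spans [2:7] → 'ylsv5'.
Captured: group 1 = 'ylsv'.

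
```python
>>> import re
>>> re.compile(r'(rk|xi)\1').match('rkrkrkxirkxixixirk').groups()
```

('rk',)

A backreference is literal: `\1` must see the identical characters the first group matched.
`match` is anchored at position 0; if the pattern doesn't fit there, it returns None.
The match spans [0:4] → 'rkrk'.
Captured: group 1 = 'rk'.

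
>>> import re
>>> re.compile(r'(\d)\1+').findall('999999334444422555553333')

The backreference `\1` re-matches whatever the first group consumed, character for character.
Scanning left to right: at [0:6] match '999999', group 1 = '9'; at [6:8] match '33', group 1 = '3'; at [8:13] match '44444', group 1 = '4'; at [13:15] match '22', group 1 = '2'; at [15:20] match '55555', group 1 = '5'; ….
One capturing group, so `findall` returns just the captured substring from each match — 6 in all.

['9', '3', '4', '2', '5', '3']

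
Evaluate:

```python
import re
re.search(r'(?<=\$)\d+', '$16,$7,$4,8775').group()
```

The lookaround is zero-width — it requires the adjacent text to match without consuming it, so the asserted text isn't part of the match.
The match spans [1:3] → '16'.

'16'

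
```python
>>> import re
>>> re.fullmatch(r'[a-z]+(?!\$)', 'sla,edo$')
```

`re.fullmatch` is like wrapping the pattern in `^…$` (in single-line mode).
Here the string isn't matched end-to-end, so the call returns None.

None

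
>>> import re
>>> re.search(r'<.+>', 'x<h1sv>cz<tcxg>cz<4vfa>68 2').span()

`re.search` scans for the first position where the pattern succeeds.
The match spans [1:23] → '<h1sv>cz<tcxg>cz<4vfa>'.

(1, 23)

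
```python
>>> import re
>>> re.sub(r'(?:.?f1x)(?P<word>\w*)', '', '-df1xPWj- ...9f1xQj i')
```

'-- ... i'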